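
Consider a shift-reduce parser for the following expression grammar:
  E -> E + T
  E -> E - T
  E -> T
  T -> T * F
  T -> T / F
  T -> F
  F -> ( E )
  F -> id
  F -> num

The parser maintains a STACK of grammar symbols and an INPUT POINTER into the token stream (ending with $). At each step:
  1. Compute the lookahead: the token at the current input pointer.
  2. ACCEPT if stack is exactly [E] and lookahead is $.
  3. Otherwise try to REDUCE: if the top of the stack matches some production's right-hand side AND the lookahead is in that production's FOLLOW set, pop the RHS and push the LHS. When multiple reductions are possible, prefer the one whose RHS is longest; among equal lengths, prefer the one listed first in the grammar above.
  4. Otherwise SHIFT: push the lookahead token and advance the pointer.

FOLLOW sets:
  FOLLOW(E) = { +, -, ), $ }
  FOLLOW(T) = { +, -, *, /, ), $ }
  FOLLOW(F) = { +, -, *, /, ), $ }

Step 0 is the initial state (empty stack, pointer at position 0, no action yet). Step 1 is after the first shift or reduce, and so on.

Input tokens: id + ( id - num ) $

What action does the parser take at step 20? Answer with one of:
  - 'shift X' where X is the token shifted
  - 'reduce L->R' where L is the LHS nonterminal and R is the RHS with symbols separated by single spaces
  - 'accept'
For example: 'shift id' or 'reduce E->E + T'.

Step 1: shift id. Stack=[id] ptr=1 lookahead=+ remaining=[+ ( id - num ) $]
Step 2: reduce F->id. Stack=[F] ptr=1 lookahead=+ remaining=[+ ( id - num ) $]
Step 3: reduce T->F. Stack=[T] ptr=1 lookahead=+ remaining=[+ ( id - num ) $]
Step 4: reduce E->T. Stack=[E] ptr=1 lookahead=+ remaining=[+ ( id - num ) $]
Step 5: shift +. Stack=[E +] ptr=2 lookahead=( remaining=[( id - num ) $]
Step 6: shift (. Stack=[E + (] ptr=3 lookahead=id remaining=[id - num ) $]
Step 7: shift id. Stack=[E + ( id] ptr=4 lookahead=- remaining=[- num ) $]
Step 8: reduce F->id. Stack=[E + ( F] ptr=4 lookahead=- remaining=[- num ) $]
Step 9: reduce T->F. Stack=[E + ( T] ptr=4 lookahead=- remaining=[- num ) $]
Step 10: reduce E->T. Stack=[E + ( E] ptr=4 lookahead=- remaining=[- num ) $]
Step 11: shift -. Stack=[E + ( E -] ptr=5 lookahead=num remaining=[num ) $]
Step 12: shift num. Stack=[E + ( E - num] ptr=6 lookahead=) remaining=[) $]
Step 13: reduce F->num. Stack=[E + ( E - F] ptr=6 lookahead=) remaining=[) $]
Step 14: reduce T->F. Stack=[E + ( E - T] ptr=6 lookahead=) remaining=[) $]
Step 15: reduce E->E - T. Stack=[E + ( E] ptr=6 lookahead=) remaining=[) $]
Step 16: shift ). Stack=[E + ( E )] ptr=7 lookahead=$ remaining=[$]
Step 17: reduce F->( E ). Stack=[E + F] ptr=7 lookahead=$ remaining=[$]
Step 18: reduce T->F. Stack=[E + T] ptr=7 lookahead=$ remaining=[$]
Step 19: reduce E->E + T. Stack=[E] ptr=7 lookahead=$ remaining=[$]
Step 20: accept. Stack=[E] ptr=7 lookahead=$ remaining=[$]

Answer: accept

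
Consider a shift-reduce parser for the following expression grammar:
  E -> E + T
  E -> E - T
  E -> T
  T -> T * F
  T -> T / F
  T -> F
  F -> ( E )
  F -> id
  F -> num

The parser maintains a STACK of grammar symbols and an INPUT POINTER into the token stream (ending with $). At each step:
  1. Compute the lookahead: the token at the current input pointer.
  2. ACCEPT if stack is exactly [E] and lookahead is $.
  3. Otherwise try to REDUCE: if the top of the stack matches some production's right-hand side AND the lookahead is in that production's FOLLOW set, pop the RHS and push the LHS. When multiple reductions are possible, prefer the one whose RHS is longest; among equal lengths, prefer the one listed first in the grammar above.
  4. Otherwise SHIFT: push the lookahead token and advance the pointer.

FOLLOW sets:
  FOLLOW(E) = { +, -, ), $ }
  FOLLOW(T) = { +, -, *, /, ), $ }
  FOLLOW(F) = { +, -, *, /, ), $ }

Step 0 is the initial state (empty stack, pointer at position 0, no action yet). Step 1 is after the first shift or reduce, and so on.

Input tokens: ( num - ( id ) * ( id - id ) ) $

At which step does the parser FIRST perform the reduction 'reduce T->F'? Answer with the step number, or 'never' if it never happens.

Step 1: shift (. Stack=[(] ptr=1 lookahead=num remaining=[num - ( id ) * ( id - id ) ) $]
Step 2: shift num. Stack=[( num] ptr=2 lookahead=- remaining=[- ( id ) * ( id - id ) ) $]
Step 3: reduce F->num. Stack=[( F] ptr=2 lookahead=- remaining=[- ( id ) * ( id - id ) ) $]
Step 4: reduce T->F. Stack=[( T] ptr=2 lookahead=- remaining=[- ( id ) * ( id - id ) ) $]

Answer: 4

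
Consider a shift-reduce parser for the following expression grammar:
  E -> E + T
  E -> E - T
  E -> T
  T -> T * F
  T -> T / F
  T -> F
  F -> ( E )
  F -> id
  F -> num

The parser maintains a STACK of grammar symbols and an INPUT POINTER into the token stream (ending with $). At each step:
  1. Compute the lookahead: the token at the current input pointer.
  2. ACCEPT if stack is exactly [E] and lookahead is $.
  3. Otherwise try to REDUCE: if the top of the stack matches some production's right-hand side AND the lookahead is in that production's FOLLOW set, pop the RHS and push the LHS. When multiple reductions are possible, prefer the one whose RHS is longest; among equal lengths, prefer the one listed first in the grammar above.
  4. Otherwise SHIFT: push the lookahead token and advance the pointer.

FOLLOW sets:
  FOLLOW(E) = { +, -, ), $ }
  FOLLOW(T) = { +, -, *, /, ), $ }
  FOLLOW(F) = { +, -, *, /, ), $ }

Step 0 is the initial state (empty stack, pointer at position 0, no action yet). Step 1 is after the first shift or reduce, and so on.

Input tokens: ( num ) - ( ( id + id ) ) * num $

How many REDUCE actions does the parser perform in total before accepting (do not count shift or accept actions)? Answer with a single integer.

Step 1: shift (. Stack=[(] ptr=1 lookahead=num remaining=[num ) - ( ( id + id ) ) * num $]
Step 2: shift num. Stack=[( num] ptr=2 lookahead=) remaining=[) - ( ( id + id ) ) * num $]
Step 3: reduce F->num. Stack=[( F] ptr=2 lookahead=) remaining=[) - ( ( id + id ) ) * num $]
Step 4: reduce T->F. Stack=[( T] ptr=2 lookahead=) remaining=[) - ( ( id + id ) ) * num $]
Step 5: reduce E->T. Stack=[( E] ptr=2 lookahead=) remaining=[) - ( ( id + id ) ) * num $]
Step 6: shift ). Stack=[( E )] ptr=3 lookahead=- remaining=[- ( ( id + id ) ) * num $]
Step 7: reduce F->( E ). Stack=[F] ptr=3 lookahead=- remaining=[- ( ( id + id ) ) * num $]
Step 8: reduce T->F. Stack=[T] ptr=3 lookahead=- remaining=[- ( ( id + id ) ) * num $]
Step 9: reduce E->T. Stack=[E] ptr=3 lookahead=- remaining=[- ( ( id + id ) ) * num $]
Step 10: shift -. Stack=[E -] ptr=4 lookahead=( remaining=[( ( id + id ) ) * num $]
Step 11: shift (. Stack=[E - (] ptr=5 lookahead=( remaining=[( id + id ) ) * num $]
Step 12: shift (. Stack=[E - ( (] ptr=6 lookahead=id remaining=[id + id ) ) * num $]
Step 13: shift id. Stack=[E - ( ( id] ptr=7 lookahead=+ remaining=[+ id ) ) * num $]
Step 14: reduce F->id. Stack=[E - ( ( F] ptr=7 lookahead=+ remaining=[+ id ) ) * num $]
Step 15: reduce T->F. Stack=[E - ( ( T] ptr=7 lookahead=+ remaining=[+ id ) ) * num $]
Step 16: reduce E->T. Stack=[E - ( ( E] ptr=7 lookahead=+ remaining=[+ id ) ) * num $]
Step 17: shift +. Stack=[E - ( ( E +] ptr=8 lookahead=id remaining=[id ) ) * num $]
Step 18: shift id. Stack=[E - ( ( E + id] ptr=9 lookahead=) remaining=[) ) * num $]
Step 19: reduce F->id. Stack=[E - ( ( E + F] ptr=9 lookahead=) remaining=[) ) * num $]
Step 20: reduce T->F. Stack=[E - ( ( E + T] ptr=9 lookahead=) remaining=[) ) * num $]
Step 21: reduce E->E + T. Stack=[E - ( ( E] ptr=9 lookahead=) remaining=[) ) * num $]
Step 22: shift ). Stack=[E - ( ( E )] ptr=10 lookahead=) remaining=[) * num $]
Step 23: reduce F->( E ). Stack=[E - ( F] ptr=10 lookahead=) remaining=[) * num $]
Step 24: reduce T->F. Stack=[E - ( T] ptr=10 lookahead=) remaining=[) * num $]
Step 25: reduce E->T. Stack=[E - ( E] ptr=10 lookahead=) remaining=[) * num $]
Step 26: shift ). Stack=[E - ( E )] ptr=11 lookahead=* remaining=[* num $]
Step 27: reduce F->( E ). Stack=[E - F] ptr=11 lookahead=* remaining=[* num $]
Step 28: reduce T->F. Stack=[E - T] ptr=11 lookahead=* remaining=[* num $]
Step 29: shift *. Stack=[E - T *] ptr=12 lookahead=num remaining=[num $]
Step 30: shift num. Stack=[E - T * num] ptr=13 lookahead=$ remaining=[$]
Step 31: reduce F->num. Stack=[E - T * F] ptr=13 lookahead=$ remaining=[$]
Step 32: reduce T->T * F. Stack=[E - T] ptr=13 lookahead=$ remaining=[$]
Step 33: reduce E->E - T. Stack=[E] ptr=13 lookahead=$ remaining=[$]
Step 34: accept. Stack=[E] ptr=13 lookahead=$ remaining=[$]

Answer: 20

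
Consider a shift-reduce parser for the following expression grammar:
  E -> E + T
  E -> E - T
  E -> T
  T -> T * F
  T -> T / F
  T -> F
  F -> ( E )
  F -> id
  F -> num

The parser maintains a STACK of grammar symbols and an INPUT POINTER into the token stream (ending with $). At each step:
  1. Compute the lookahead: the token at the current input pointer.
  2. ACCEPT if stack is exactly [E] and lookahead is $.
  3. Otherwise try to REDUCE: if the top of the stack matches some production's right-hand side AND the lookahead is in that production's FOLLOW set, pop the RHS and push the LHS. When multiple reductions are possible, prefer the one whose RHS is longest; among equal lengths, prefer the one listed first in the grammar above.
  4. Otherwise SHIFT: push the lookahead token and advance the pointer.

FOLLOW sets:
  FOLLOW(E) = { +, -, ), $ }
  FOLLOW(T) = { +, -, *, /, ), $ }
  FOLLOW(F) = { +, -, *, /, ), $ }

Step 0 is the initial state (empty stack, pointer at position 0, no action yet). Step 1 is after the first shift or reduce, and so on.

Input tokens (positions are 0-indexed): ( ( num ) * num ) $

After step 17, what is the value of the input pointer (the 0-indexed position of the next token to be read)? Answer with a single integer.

Answer: 7

Derivation:
Step 1: shift (. Stack=[(] ptr=1 lookahead=( remaining=[( num ) * num ) $]
Step 2: shift (. Stack=[( (] ptr=2 lookahead=num remaining=[num ) * num ) $]
Step 3: shift num. Stack=[( ( num] ptr=3 lookahead=) remaining=[) * num ) $]
Step 4: reduce F->num. Stack=[( ( F] ptr=3 lookahead=) remaining=[) * num ) $]
Step 5: reduce T->F. Stack=[( ( T] ptr=3 lookahead=) remaining=[) * num ) $]
Step 6: reduce E->T. Stack=[( ( E] ptr=3 lookahead=) remaining=[) * num ) $]
Step 7: shift ). Stack=[( ( E )] ptr=4 lookahead=* remaining=[* num ) $]
Step 8: reduce F->( E ). Stack=[( F] ptr=4 lookahead=* remaining=[* num ) $]
Step 9: reduce T->F. Stack=[( T] ptr=4 lookahead=* remaining=[* num ) $]
Step 10: shift *. Stack=[( T *] ptr=5 lookahead=num remaining=[num ) $]
Step 11: shift num. Stack=[( T * num] ptr=6 lookahead=) remaining=[) $]
Step 12: reduce F->num. Stack=[( T * F] ptr=6 lookahead=) remaining=[) $]
Step 13: reduce T->T * F. Stack=[( T] ptr=6 lookahead=) remaining=[) $]
Step 14: reduce E->T. Stack=[( E] ptr=6 lookahead=) remaining=[) $]
Step 15: shift ). Stack=[( E )] ptr=7 lookahead=$ remaining=[$]
Step 16: reduce F->( E ). Stack=[F] ptr=7 lookahead=$ remaining=[$]
Step 17: reduce T->F. Stack=[T] ptr=7 lookahead=$ remaining=[$]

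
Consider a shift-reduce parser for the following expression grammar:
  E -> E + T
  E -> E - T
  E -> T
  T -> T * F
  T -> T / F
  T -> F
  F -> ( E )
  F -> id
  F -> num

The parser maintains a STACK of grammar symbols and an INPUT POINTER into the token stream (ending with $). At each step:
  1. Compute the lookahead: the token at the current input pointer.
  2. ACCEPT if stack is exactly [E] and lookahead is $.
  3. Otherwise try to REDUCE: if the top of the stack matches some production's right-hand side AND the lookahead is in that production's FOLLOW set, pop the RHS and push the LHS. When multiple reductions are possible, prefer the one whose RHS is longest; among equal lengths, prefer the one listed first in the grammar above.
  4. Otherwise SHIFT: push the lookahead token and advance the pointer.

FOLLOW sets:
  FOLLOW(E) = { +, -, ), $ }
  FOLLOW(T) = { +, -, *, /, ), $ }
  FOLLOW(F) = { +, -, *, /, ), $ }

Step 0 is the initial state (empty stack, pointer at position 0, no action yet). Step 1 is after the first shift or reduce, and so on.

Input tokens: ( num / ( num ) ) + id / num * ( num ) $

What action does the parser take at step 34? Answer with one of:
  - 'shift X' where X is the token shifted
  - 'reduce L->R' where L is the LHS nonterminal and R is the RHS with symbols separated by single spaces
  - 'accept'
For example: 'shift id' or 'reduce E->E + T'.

Answer: reduce F->( E )

Derivation:
Step 1: shift (. Stack=[(] ptr=1 lookahead=num remaining=[num / ( num ) ) + id / num * ( num ) $]
Step 2: shift num. Stack=[( num] ptr=2 lookahead=/ remaining=[/ ( num ) ) + id / num * ( num ) $]
Step 3: reduce F->num. Stack=[( F] ptr=2 lookahead=/ remaining=[/ ( num ) ) + id / num * ( num ) $]
Step 4: reduce T->F. Stack=[( T] ptr=2 lookahead=/ remaining=[/ ( num ) ) + id / num * ( num ) $]
Step 5: shift /. Stack=[( T /] ptr=3 lookahead=( remaining=[( num ) ) + id / num * ( num ) $]
Step 6: shift (. Stack=[( T / (] ptr=4 lookahead=num remaining=[num ) ) + id / num * ( num ) $]
Step 7: shift num. Stack=[( T / ( num] ptr=5 lookahead=) remaining=[) ) + id / num * ( num ) $]
Step 8: reduce F->num. Stack=[( T / ( F] ptr=5 lookahead=) remaining=[) ) + id / num * ( num ) $]
Step 9: reduce T->F. Stack=[( T / ( T] ptr=5 lookahead=) remaining=[) ) + id / num * ( num ) $]
Step 10: reduce E->T. Stack=[( T / ( E] ptr=5 lookahead=) remaining=[) ) + id / num * ( num ) $]
Step 11: shift ). Stack=[( T / ( E )] ptr=6 lookahead=) remaining=[) + id / num * ( num ) $]
Step 12: reduce F->( E ). Stack=[( T / F] ptr=6 lookahead=) remaining=[) + id / num * ( num ) $]
Step 13: reduce T->T / F. Stack=[( T] ptr=6 lookahead=) remaining=[) + id / num * ( num ) $]
Step 14: reduce E->T. Stack=[( E] ptr=6 lookahead=) remaining=[) + id / num * ( num ) $]
Step 15: shift ). Stack=[( E )] ptr=7 lookahead=+ remaining=[+ id / num * ( num ) $]
Step 16: reduce F->( E ). Stack=[F] ptr=7 lookahead=+ remaining=[+ id / num * ( num ) $]
Step 17: reduce T->F. Stack=[T] ptr=7 lookahead=+ remaining=[+ id / num * ( num ) $]
Step 18: reduce E->T. Stack=[E] ptr=7 lookahead=+ remaining=[+ id / num * ( num ) $]
Step 19: shift +. Stack=[E +] ptr=8 lookahead=id remaining=[id / num * ( num ) $]
Step 20: shift id. Stack=[E + id] ptr=9 lookahead=/ remaining=[/ num * ( num ) $]
Step 21: reduce F->id. Stack=[E + F] ptr=9 lookahead=/ remaining=[/ num * ( num ) $]
Step 22: reduce T->F. Stack=[E + T] ptr=9 lookahead=/ remaining=[/ num * ( num ) $]
Step 23: shift /. Stack=[E + T /] ptr=10 lookahead=num remaining=[num * ( num ) $]
Step 24: shift num. Stack=[E + T / num] ptr=11 lookahead=* remaining=[* ( num ) $]
Step 25: reduce F->num. Stack=[E + T / F] ptr=11 lookahead=* remaining=[* ( num ) $]
Step 26: reduce T->T / F. Stack=[E + T] ptr=11 lookahead=* remaining=[* ( num ) $]
Step 27: shift *. Stack=[E + T *] ptr=12 lookahead=( remaining=[( num ) $]
Step 28: shift (. Stack=[E + T * (] ptr=13 lookahead=num remaining=[num ) $]
Step 29: shift num. Stack=[E + T * ( num] ptr=14 lookahead=) remaining=[) $]
Step 30: reduce F->num. Stack=[E + T * ( F] ptr=14 lookahead=) remaining=[) $]
Step 31: reduce T->F. Stack=[E + T * ( T] ptr=14 lookahead=) remaining=[) $]
Step 32: reduce E->T. Stack=[E + T * ( E] ptr=14 lookahead=) remaining=[) $]
Step 33: shift ). Stack=[E + T * ( E )] ptr=15 lookahead=$ remaining=[$]
Step 34: reduce F->( E ). Stack=[E + T * F] ptr=15 lookahead=$ remaining=[$]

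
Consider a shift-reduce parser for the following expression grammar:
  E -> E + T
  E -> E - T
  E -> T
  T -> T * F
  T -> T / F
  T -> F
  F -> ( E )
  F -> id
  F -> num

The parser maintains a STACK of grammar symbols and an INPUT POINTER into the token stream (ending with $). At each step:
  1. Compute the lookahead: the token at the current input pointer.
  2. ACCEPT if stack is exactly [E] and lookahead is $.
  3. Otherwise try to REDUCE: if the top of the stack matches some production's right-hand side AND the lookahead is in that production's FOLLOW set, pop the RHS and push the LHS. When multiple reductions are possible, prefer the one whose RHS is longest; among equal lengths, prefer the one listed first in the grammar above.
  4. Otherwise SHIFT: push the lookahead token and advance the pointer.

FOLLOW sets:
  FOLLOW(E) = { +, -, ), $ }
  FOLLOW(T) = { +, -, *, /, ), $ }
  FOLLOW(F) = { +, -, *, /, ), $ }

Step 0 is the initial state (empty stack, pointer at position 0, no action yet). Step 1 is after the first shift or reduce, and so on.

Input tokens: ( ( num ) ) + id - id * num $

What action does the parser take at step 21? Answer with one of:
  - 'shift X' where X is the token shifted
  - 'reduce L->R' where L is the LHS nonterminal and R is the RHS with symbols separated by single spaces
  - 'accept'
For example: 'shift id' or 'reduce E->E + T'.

Answer: shift id

Derivation:
Step 1: shift (. Stack=[(] ptr=1 lookahead=( remaining=[( num ) ) + id - id * num $]
Step 2: shift (. Stack=[( (] ptr=2 lookahead=num remaining=[num ) ) + id - id * num $]
Step 3: shift num. Stack=[( ( num] ptr=3 lookahead=) remaining=[) ) + id - id * num $]
Step 4: reduce F->num. Stack=[( ( F] ptr=3 lookahead=) remaining=[) ) + id - id * num $]
Step 5: reduce T->F. Stack=[( ( T] ptr=3 lookahead=) remaining=[) ) + id - id * num $]
Step 6: reduce E->T. Stack=[( ( E] ptr=3 lookahead=) remaining=[) ) + id - id * num $]
Step 7: shift ). Stack=[( ( E )] ptr=4 lookahead=) remaining=[) + id - id * num $]
Step 8: reduce F->( E ). Stack=[( F] ptr=4 lookahead=) remaining=[) + id - id * num $]
Step 9: reduce T->F. Stack=[( T] ptr=4 lookahead=) remaining=[) + id - id * num $]
Step 10: reduce E->T. Stack=[( E] ptr=4 lookahead=) remaining=[) + id - id * num $]
Step 11: shift ). Stack=[( E )] ptr=5 lookahead=+ remaining=[+ id - id * num $]
Step 12: reduce F->( E ). Stack=[F] ptr=5 lookahead=+ remaining=[+ id - id * num $]
Step 13: reduce T->F. Stack=[T] ptr=5 lookahead=+ remaining=[+ id - id * num $]
Step 14: reduce E->T. Stack=[E] ptr=5 lookahead=+ remaining=[+ id - id * num $]
Step 15: shift +. Stack=[E +] ptr=6 lookahead=id remaining=[id - id * num $]
Step 16: shift id. Stack=[E + id] ptr=7 lookahead=- remaining=[- id * num $]
Step 17: reduce F->id. Stack=[E + F] ptr=7 lookahead=- remaining=[- id * num $]
Step 18: reduce T->F. Stack=[E + T] ptr=7 lookahead=- remaining=[- id * num $]
Step 19: reduce E->E + T. Stack=[E] ptr=7 lookahead=- remaining=[- id * num $]
Step 20: shift -. Stack=[E -] ptr=8 lookahead=id remaining=[id * num $]
Step 21: shift id. Stack=[E - id] ptr=9 lookahead=* remaining=[* num $]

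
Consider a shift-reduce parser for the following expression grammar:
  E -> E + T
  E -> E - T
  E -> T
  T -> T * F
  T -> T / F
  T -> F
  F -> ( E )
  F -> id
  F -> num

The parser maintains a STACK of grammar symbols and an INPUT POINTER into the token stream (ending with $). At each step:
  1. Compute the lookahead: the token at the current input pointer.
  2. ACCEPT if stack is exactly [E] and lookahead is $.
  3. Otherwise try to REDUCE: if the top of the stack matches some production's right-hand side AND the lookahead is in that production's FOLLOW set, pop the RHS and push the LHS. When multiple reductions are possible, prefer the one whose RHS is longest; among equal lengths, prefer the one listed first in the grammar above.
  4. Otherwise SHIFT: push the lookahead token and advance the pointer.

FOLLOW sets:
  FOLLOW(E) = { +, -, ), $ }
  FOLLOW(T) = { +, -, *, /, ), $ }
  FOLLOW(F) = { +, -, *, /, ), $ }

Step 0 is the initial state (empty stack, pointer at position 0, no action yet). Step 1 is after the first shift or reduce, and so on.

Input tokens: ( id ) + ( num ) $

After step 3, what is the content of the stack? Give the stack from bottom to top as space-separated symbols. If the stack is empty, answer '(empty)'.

Step 1: shift (. Stack=[(] ptr=1 lookahead=id remaining=[id ) + ( num ) $]
Step 2: shift id. Stack=[( id] ptr=2 lookahead=) remaining=[) + ( num ) $]
Step 3: reduce F->id. Stack=[( F] ptr=2 lookahead=) remaining=[) + ( num ) $]

Answer: ( F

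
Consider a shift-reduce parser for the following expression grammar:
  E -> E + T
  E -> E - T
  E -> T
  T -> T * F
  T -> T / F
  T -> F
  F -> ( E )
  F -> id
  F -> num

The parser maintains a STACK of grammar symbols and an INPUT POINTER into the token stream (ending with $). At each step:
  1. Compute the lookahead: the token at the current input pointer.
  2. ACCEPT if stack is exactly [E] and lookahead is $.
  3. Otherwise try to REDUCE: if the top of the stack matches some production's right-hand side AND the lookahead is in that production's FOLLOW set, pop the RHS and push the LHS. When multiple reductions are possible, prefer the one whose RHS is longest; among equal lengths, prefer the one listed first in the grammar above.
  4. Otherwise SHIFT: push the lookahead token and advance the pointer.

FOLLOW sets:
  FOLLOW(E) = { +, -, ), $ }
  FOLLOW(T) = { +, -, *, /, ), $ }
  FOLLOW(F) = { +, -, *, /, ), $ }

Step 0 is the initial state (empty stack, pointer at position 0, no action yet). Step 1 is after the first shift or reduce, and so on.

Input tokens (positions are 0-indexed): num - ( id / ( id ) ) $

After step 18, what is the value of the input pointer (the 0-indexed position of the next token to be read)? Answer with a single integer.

Step 1: shift num. Stack=[num] ptr=1 lookahead=- remaining=[- ( id / ( id ) ) $]
Step 2: reduce F->num. Stack=[F] ptr=1 lookahead=- remaining=[- ( id / ( id ) ) $]
Step 3: reduce T->F. Stack=[T] ptr=1 lookahead=- remaining=[- ( id / ( id ) ) $]
Step 4: reduce E->T. Stack=[E] ptr=1 lookahead=- remaining=[- ( id / ( id ) ) $]
Step 5: shift -. Stack=[E -] ptr=2 lookahead=( remaining=[( id / ( id ) ) $]
Step 6: shift (. Stack=[E - (] ptr=3 lookahead=id remaining=[id / ( id ) ) $]
Step 7: shift id. Stack=[E - ( id] ptr=4 lookahead=/ remaining=[/ ( id ) ) $]
Step 8: reduce F->id. Stack=[E - ( F] ptr=4 lookahead=/ remaining=[/ ( id ) ) $]
Step 9: reduce T->F. Stack=[E - ( T] ptr=4 lookahead=/ remaining=[/ ( id ) ) $]
Step 10: shift /. Stack=[E - ( T /] ptr=5 lookahead=( remaining=[( id ) ) $]
Step 11: shift (. Stack=[E - ( T / (] ptr=6 lookahead=id remaining=[id ) ) $]
Step 12: shift id. Stack=[E - ( T / ( id] ptr=7 lookahead=) remaining=[) ) $]
Step 13: reduce F->id. Stack=[E - ( T / ( F] ptr=7 lookahead=) remaining=[) ) $]
Step 14: reduce T->F. Stack=[E - ( T / ( T] ptr=7 lookahead=) remaining=[) ) $]
Step 15: reduce E->T. Stack=[E - ( T / ( E] ptr=7 lookahead=) remaining=[) ) $]
Step 16: shift ). Stack=[E - ( T / ( E )] ptr=8 lookahead=) remaining=[) $]
Step 17: reduce F->( E ). Stack=[E - ( T / F] ptr=8 lookahead=) remaining=[) $]
Step 18: reduce T->T / F. Stack=[E - ( T] ptr=8 lookahead=) remaining=[) $]

Answer: 8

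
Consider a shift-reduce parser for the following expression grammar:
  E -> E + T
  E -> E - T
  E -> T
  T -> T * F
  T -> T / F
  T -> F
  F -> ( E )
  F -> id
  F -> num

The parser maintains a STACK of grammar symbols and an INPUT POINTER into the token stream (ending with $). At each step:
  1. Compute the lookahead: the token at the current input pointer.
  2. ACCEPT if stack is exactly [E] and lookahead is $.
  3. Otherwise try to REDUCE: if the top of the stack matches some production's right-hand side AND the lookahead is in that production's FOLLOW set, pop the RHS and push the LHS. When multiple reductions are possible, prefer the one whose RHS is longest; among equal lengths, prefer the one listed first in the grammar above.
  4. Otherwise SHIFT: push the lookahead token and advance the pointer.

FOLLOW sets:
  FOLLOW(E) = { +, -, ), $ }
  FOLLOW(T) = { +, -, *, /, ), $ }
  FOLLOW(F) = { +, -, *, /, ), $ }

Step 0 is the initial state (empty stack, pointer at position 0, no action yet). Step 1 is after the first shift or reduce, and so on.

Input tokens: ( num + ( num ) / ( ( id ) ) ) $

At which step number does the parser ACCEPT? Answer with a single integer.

Step 1: shift (. Stack=[(] ptr=1 lookahead=num remaining=[num + ( num ) / ( ( id ) ) ) $]
Step 2: shift num. Stack=[( num] ptr=2 lookahead=+ remaining=[+ ( num ) / ( ( id ) ) ) $]
Step 3: reduce F->num. Stack=[( F] ptr=2 lookahead=+ remaining=[+ ( num ) / ( ( id ) ) ) $]
Step 4: reduce T->F. Stack=[( T] ptr=2 lookahead=+ remaining=[+ ( num ) / ( ( id ) ) ) $]
Step 5: reduce E->T. Stack=[( E] ptr=2 lookahead=+ remaining=[+ ( num ) / ( ( id ) ) ) $]
Step 6: shift +. Stack=[( E +] ptr=3 lookahead=( remaining=[( num ) / ( ( id ) ) ) $]
Step 7: shift (. Stack=[( E + (] ptr=4 lookahead=num remaining=[num ) / ( ( id ) ) ) $]
Step 8: shift num. Stack=[( E + ( num] ptr=5 lookahead=) remaining=[) / ( ( id ) ) ) $]
Step 9: reduce F->num. Stack=[( E + ( F] ptr=5 lookahead=) remaining=[) / ( ( id ) ) ) $]
Step 10: reduce T->F. Stack=[( E + ( T] ptr=5 lookahead=) remaining=[) / ( ( id ) ) ) $]
Step 11: reduce E->T. Stack=[( E + ( E] ptr=5 lookahead=) remaining=[) / ( ( id ) ) ) $]
Step 12: shift ). Stack=[( E + ( E )] ptr=6 lookahead=/ remaining=[/ ( ( id ) ) ) $]
Step 13: reduce F->( E ). Stack=[( E + F] ptr=6 lookahead=/ remaining=[/ ( ( id ) ) ) $]
Step 14: reduce T->F. Stack=[( E + T] ptr=6 lookahead=/ remaining=[/ ( ( id ) ) ) $]
Step 15: shift /. Stack=[( E + T /] ptr=7 lookahead=( remaining=[( ( id ) ) ) $]
Step 16: shift (. Stack=[( E + T / (] ptr=8 lookahead=( remaining=[( id ) ) ) $]
Step 17: shift (. Stack=[( E + T / ( (] ptr=9 lookahead=id remaining=[id ) ) ) $]
Step 18: shift id. Stack=[( E + T / ( ( id] ptr=10 lookahead=) remaining=[) ) ) $]
Step 19: reduce F->id. Stack=[( E + T / ( ( F] ptr=10 lookahead=) remaining=[) ) ) $]
Step 20: reduce T->F. Stack=[( E + T / ( ( T] ptr=10 lookahead=) remaining=[) ) ) $]
Step 21: reduce E->T. Stack=[( E + T / ( ( E] ptr=10 lookahead=) remaining=[) ) ) $]
Step 22: shift ). Stack=[( E + T / ( ( E )] ptr=11 lookahead=) remaining=[) ) $]
Step 23: reduce F->( E ). Stack=[( E + T / ( F] ptr=11 lookahead=) remaining=[) ) $]
Step 24: reduce T->F. Stack=[( E + T / ( T] ptr=11 lookahead=) remaining=[) ) $]
Step 25: reduce E->T. Stack=[( E + T / ( E] ptr=11 lookahead=) remaining=[) ) $]
Step 26: shift ). Stack=[( E + T / ( E )] ptr=12 lookahead=) remaining=[) $]
Step 27: reduce F->( E ). Stack=[( E + T / F] ptr=12 lookahead=) remaining=[) $]
Step 28: reduce T->T / F. Stack=[( E + T] ptr=12 lookahead=) remaining=[) $]
Step 29: reduce E->E + T. Stack=[( E] ptr=12 lookahead=) remaining=[) $]
Step 30: shift ). Stack=[( E )] ptr=13 lookahead=$ remaining=[$]
Step 31: reduce F->( E ). Stack=[F] ptr=13 lookahead=$ remaining=[$]
Step 32: reduce T->F. Stack=[T] ptr=13 lookahead=$ remaining=[$]
Step 33: reduce E->T. Stack=[E] ptr=13 lookahead=$ remaining=[$]
Step 34: accept. Stack=[E] ptr=13 lookahead=$ remaining=[$]

Answer: 34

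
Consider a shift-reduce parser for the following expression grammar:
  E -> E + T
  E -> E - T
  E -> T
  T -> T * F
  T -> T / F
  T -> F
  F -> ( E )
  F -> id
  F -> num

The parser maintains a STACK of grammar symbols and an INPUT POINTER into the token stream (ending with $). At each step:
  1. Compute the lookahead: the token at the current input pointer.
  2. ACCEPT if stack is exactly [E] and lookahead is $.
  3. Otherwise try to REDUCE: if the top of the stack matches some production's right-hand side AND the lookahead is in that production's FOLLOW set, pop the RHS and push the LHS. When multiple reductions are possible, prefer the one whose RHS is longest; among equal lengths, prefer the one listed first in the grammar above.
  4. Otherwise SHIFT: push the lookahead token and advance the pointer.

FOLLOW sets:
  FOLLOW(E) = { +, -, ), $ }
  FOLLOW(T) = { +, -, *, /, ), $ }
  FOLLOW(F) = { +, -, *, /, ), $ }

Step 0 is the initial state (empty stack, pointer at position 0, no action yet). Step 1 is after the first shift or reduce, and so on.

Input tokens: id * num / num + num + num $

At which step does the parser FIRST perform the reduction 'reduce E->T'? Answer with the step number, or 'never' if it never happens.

Step 1: shift id. Stack=[id] ptr=1 lookahead=* remaining=[* num / num + num + num $]
Step 2: reduce F->id. Stack=[F] ptr=1 lookahead=* remaining=[* num / num + num + num $]
Step 3: reduce T->F. Stack=[T] ptr=1 lookahead=* remaining=[* num / num + num + num $]
Step 4: shift *. Stack=[T *] ptr=2 lookahead=num remaining=[num / num + num + num $]
Step 5: shift num. Stack=[T * num] ptr=3 lookahead=/ remaining=[/ num + num + num $]
Step 6: reduce F->num. Stack=[T * F] ptr=3 lookahead=/ remaining=[/ num + num + num $]
Step 7: reduce T->T * F. Stack=[T] ptr=3 lookahead=/ remaining=[/ num + num + num $]
Step 8: shift /. Stack=[T /] ptr=4 lookahead=num remaining=[num + num + num $]
Step 9: shift num. Stack=[T / num] ptr=5 lookahead=+ remaining=[+ num + num $]
Step 10: reduce F->num. Stack=[T / F] ptr=5 lookahead=+ remaining=[+ num + num $]
Step 11: reduce T->T / F. Stack=[T] ptr=5 lookahead=+ remaining=[+ num + num $]
Step 12: reduce E->T. Stack=[E] ptr=5 lookahead=+ remaining=[+ num + num $]

Answer: 12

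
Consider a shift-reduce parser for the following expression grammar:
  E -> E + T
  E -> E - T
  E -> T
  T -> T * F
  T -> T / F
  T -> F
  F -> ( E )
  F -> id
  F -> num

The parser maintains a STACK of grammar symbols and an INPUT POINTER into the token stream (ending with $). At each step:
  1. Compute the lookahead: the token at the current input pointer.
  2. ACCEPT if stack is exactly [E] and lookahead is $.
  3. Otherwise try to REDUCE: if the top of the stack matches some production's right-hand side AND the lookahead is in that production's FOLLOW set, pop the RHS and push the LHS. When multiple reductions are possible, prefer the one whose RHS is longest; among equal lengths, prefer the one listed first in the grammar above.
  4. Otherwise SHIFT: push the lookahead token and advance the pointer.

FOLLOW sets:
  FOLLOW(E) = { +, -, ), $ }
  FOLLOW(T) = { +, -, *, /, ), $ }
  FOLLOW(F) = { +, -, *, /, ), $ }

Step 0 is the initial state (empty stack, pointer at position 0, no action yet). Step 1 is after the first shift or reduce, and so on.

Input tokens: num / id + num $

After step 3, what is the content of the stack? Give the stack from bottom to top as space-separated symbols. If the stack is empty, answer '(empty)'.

Step 1: shift num. Stack=[num] ptr=1 lookahead=/ remaining=[/ id + num $]
Step 2: reduce F->num. Stack=[F] ptr=1 lookahead=/ remaining=[/ id + num $]
Step 3: reduce T->F. Stack=[T] ptr=1 lookahead=/ remaining=[/ id + num $]

Answer: T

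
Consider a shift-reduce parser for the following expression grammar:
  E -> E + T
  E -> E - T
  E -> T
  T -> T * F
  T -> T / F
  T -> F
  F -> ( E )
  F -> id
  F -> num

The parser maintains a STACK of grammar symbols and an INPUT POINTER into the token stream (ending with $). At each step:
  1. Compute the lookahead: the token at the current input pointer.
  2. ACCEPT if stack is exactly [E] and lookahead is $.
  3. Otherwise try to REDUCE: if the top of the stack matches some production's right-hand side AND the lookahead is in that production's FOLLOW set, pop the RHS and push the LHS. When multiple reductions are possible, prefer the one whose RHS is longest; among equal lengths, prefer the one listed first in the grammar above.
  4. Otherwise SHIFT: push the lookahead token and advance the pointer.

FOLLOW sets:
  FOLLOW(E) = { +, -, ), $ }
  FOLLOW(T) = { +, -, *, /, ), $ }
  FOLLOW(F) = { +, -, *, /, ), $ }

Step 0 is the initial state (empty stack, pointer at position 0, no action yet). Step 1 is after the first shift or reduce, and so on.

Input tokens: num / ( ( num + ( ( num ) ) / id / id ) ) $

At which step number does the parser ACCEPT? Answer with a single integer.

Step 1: shift num. Stack=[num] ptr=1 lookahead=/ remaining=[/ ( ( num + ( ( num ) ) / id / id ) ) $]
Step 2: reduce F->num. Stack=[F] ptr=1 lookahead=/ remaining=[/ ( ( num + ( ( num ) ) / id / id ) ) $]
Step 3: reduce T->F. Stack=[T] ptr=1 lookahead=/ remaining=[/ ( ( num + ( ( num ) ) / id / id ) ) $]
Step 4: shift /. Stack=[T /] ptr=2 lookahead=( remaining=[( ( num + ( ( num ) ) / id / id ) ) $]
Step 5: shift (. Stack=[T / (] ptr=3 lookahead=( remaining=[( num + ( ( num ) ) / id / id ) ) $]
Step 6: shift (. Stack=[T / ( (] ptr=4 lookahead=num remaining=[num + ( ( num ) ) / id / id ) ) $]
Step 7: shift num. Stack=[T / ( ( num] ptr=5 lookahead=+ remaining=[+ ( ( num ) ) / id / id ) ) $]
Step 8: reduce F->num. Stack=[T / ( ( F] ptr=5 lookahead=+ remaining=[+ ( ( num ) ) / id / id ) ) $]
Step 9: reduce T->F. Stack=[T / ( ( T] ptr=5 lookahead=+ remaining=[+ ( ( num ) ) / id / id ) ) $]
Step 10: reduce E->T. Stack=[T / ( ( E] ptr=5 lookahead=+ remaining=[+ ( ( num ) ) / id / id ) ) $]
Step 11: shift +. Stack=[T / ( ( E +] ptr=6 lookahead=( remaining=[( ( num ) ) / id / id ) ) $]
Step 12: shift (. Stack=[T / ( ( E + (] ptr=7 lookahead=( remaining=[( num ) ) / id / id ) ) $]
Step 13: shift (. Stack=[T / ( ( E + ( (] ptr=8 lookahead=num remaining=[num ) ) / id / id ) ) $]
Step 14: shift num. Stack=[T / ( ( E + ( ( num] ptr=9 lookahead=) remaining=[) ) / id / id ) ) $]
Step 15: reduce F->num. Stack=[T / ( ( E + ( ( F] ptr=9 lookahead=) remaining=[) ) / id / id ) ) $]
Step 16: reduce T->F. Stack=[T / ( ( E + ( ( T] ptr=9 lookahead=) remaining=[) ) / id / id ) ) $]
Step 17: reduce E->T. Stack=[T / ( ( E + ( ( E] ptr=9 lookahead=) remaining=[) ) / id / id ) ) $]
Step 18: shift ). Stack=[T / ( ( E + ( ( E )] ptr=10 lookahead=) remaining=[) / id / id ) ) $]
Step 19: reduce F->( E ). Stack=[T / ( ( E + ( F] ptr=10 lookahead=) remaining=[) / id / id ) ) $]
Step 20: reduce T->F. Stack=[T / ( ( E + ( T] ptr=10 lookahead=) remaining=[) / id / id ) ) $]
Step 21: reduce E->T. Stack=[T / ( ( E + ( E] ptr=10 lookahead=) remaining=[) / id / id ) ) $]
Step 22: shift ). Stack=[T / ( ( E + ( E )] ptr=11 lookahead=/ remaining=[/ id / id ) ) $]
Step 23: reduce F->( E ). Stack=[T / ( ( E + F] ptr=11 lookahead=/ remaining=[/ id / id ) ) $]
Step 24: reduce T->F. Stack=[T / ( ( E + T] ptr=11 lookahead=/ remaining=[/ id / id ) ) $]
Step 25: shift /. Stack=[T / ( ( E + T /] ptr=12 lookahead=id remaining=[id / id ) ) $]
Step 26: shift id. Stack=[T / ( ( E + T / id] ptr=13 lookahead=/ remaining=[/ id ) ) $]
Step 27: reduce F->id. Stack=[T / ( ( E + T / F] ptr=13 lookahead=/ remaining=[/ id ) ) $]
Step 28: reduce T->T / F. Stack=[T / ( ( E + T] ptr=13 lookahead=/ remaining=[/ id ) ) $]
Step 29: shift /. Stack=[T / ( ( E + T /] ptr=14 lookahead=id remaining=[id ) ) $]
Step 30: shift id. Stack=[T / ( ( E + T / id] ptr=15 lookahead=) remaining=[) ) $]
Step 31: reduce F->id. Stack=[T / ( ( E + T / F] ptr=15 lookahead=) remaining=[) ) $]
Step 32: reduce T->T / F. Stack=[T / ( ( E + T] ptr=15 lookahead=) remaining=[) ) $]
Step 33: reduce E->E + T. Stack=[T / ( ( E] ptr=15 lookahead=) remaining=[) ) $]
Step 34: shift ). Stack=[T / ( ( E )] ptr=16 lookahead=) remaining=[) $]
Step 35: reduce F->( E ). Stack=[T / ( F] ptr=16 lookahead=) remaining=[) $]
Step 36: reduce T->F. Stack=[T / ( T] ptr=16 lookahead=) remaining=[) $]
Step 37: reduce E->T. Stack=[T / ( E] ptr=16 lookahead=) remaining=[) $]
Step 38: shift ). Stack=[T / ( E )] ptr=17 lookahead=$ remaining=[$]
Step 39: reduce F->( E ). Stack=[T / F] ptr=17 lookahead=$ remaining=[$]
Step 40: reduce T->T / F. Stack=[T] ptr=17 lookahead=$ remaining=[$]
Step 41: reduce E->T. Stack=[E] ptr=17 lookahead=$ remaining=[$]
Step 42: accept. Stack=[E] ptr=17 lookahead=$ remaining=[$]

Answer: 42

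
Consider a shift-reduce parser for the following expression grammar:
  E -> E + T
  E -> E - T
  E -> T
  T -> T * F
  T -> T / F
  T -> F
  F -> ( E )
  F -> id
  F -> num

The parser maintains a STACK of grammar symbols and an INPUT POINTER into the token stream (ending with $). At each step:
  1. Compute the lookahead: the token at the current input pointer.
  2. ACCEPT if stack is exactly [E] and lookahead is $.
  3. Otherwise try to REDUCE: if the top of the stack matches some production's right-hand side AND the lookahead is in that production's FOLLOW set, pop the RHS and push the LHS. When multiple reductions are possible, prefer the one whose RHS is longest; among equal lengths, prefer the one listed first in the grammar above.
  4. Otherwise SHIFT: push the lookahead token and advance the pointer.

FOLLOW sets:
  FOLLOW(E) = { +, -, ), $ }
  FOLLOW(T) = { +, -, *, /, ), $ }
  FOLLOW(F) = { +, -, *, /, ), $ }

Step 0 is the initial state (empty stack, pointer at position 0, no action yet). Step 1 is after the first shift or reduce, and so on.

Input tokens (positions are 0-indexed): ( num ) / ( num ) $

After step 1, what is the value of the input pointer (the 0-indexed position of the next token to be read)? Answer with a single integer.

Step 1: shift (. Stack=[(] ptr=1 lookahead=num remaining=[num ) / ( num ) $]

Answer: 1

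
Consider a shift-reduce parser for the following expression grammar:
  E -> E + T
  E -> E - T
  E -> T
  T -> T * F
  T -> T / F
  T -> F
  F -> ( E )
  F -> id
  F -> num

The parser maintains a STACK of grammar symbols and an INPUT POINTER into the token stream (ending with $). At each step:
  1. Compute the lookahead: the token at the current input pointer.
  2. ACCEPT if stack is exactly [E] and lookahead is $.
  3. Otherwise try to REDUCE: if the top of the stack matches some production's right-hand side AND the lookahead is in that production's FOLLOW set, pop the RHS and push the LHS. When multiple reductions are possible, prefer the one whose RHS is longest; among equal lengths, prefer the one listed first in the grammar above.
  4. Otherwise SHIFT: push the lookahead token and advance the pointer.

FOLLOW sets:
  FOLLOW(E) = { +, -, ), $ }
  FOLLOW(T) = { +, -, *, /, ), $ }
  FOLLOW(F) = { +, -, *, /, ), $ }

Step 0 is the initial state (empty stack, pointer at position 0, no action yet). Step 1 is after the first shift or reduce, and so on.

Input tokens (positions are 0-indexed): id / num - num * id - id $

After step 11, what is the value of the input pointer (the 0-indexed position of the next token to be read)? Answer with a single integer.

Answer: 5

Derivation:
Step 1: shift id. Stack=[id] ptr=1 lookahead=/ remaining=[/ num - num * id - id $]
Step 2: reduce F->id. Stack=[F] ptr=1 lookahead=/ remaining=[/ num - num * id - id $]
Step 3: reduce T->F. Stack=[T] ptr=1 lookahead=/ remaining=[/ num - num * id - id $]
Step 4: shift /. Stack=[T /] ptr=2 lookahead=num remaining=[num - num * id - id $]
Step 5: shift num. Stack=[T / num] ptr=3 lookahead=- remaining=[- num * id - id $]
Step 6: reduce F->num. Stack=[T / F] ptr=3 lookahead=- remaining=[- num * id - id $]
Step 7: reduce T->T / F. Stack=[T] ptr=3 lookahead=- remaining=[- num * id - id $]
Step 8: reduce E->T. Stack=[E] ptr=3 lookahead=- remaining=[- num * id - id $]
Step 9: shift -. Stack=[E -] ptr=4 lookahead=num remaining=[num * id - id $]
Step 10: shift num. Stack=[E - num] ptr=5 lookahead=* remaining=[* id - id $]
Step 11: reduce F->num. Stack=[E - F] ptr=5 lookahead=* remaining=[* id - id $]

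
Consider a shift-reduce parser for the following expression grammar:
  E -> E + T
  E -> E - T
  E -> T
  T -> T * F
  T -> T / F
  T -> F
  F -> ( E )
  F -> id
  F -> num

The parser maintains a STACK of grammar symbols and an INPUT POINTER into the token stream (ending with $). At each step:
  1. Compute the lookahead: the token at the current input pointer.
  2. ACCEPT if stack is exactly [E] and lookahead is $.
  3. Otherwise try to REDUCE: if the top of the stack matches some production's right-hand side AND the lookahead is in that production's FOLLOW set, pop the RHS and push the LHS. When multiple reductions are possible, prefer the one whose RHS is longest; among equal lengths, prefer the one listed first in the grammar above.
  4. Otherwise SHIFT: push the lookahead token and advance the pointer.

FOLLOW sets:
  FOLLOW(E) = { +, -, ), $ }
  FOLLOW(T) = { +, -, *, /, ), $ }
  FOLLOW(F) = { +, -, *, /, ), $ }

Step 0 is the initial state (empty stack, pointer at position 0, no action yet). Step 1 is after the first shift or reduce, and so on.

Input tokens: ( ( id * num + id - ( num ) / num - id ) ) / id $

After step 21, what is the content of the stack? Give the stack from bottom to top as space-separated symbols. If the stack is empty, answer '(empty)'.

Step 1: shift (. Stack=[(] ptr=1 lookahead=( remaining=[( id * num + id - ( num ) / num - id ) ) / id $]
Step 2: shift (. Stack=[( (] ptr=2 lookahead=id remaining=[id * num + id - ( num ) / num - id ) ) / id $]
Step 3: shift id. Stack=[( ( id] ptr=3 lookahead=* remaining=[* num + id - ( num ) / num - id ) ) / id $]
Step 4: reduce F->id. Stack=[( ( F] ptr=3 lookahead=* remaining=[* num + id - ( num ) / num - id ) ) / id $]
Step 5: reduce T->F. Stack=[( ( T] ptr=3 lookahead=* remaining=[* num + id - ( num ) / num - id ) ) / id $]
Step 6: shift *. Stack=[( ( T *] ptr=4 lookahead=num remaining=[num + id - ( num ) / num - id ) ) / id $]
Step 7: shift num. Stack=[( ( T * num] ptr=5 lookahead=+ remaining=[+ id - ( num ) / num - id ) ) / id $]
Step 8: reduce F->num. Stack=[( ( T * F] ptr=5 lookahead=+ remaining=[+ id - ( num ) / num - id ) ) / id $]
Step 9: reduce T->T * F. Stack=[( ( T] ptr=5 lookahead=+ remaining=[+ id - ( num ) / num - id ) ) / id $]
Step 10: reduce E->T. Stack=[( ( E] ptr=5 lookahead=+ remaining=[+ id - ( num ) / num - id ) ) / id $]
Step 11: shift +. Stack=[( ( E +] ptr=6 lookahead=id remaining=[id - ( num ) / num - id ) ) / id $]
Step 12: shift id. Stack=[( ( E + id] ptr=7 lookahead=- remaining=[- ( num ) / num - id ) ) / id $]
Step 13: reduce F->id. Stack=[( ( E + F] ptr=7 lookahead=- remaining=[- ( num ) / num - id ) ) / id $]
Step 14: reduce T->F. Stack=[( ( E + T] ptr=7 lookahead=- remaining=[- ( num ) / num - id ) ) / id $]
Step 15: reduce E->E + T. Stack=[( ( E] ptr=7 lookahead=- remaining=[- ( num ) / num - id ) ) / id $]
Step 16: shift -. Stack=[( ( E -] ptr=8 lookahead=( remaining=[( num ) / num - id ) ) / id $]
Step 17: shift (. Stack=[( ( E - (] ptr=9 lookahead=num remaining=[num ) / num - id ) ) / id $]
Step 18: shift num. Stack=[( ( E - ( num] ptr=10 lookahead=) remaining=[) / num - id ) ) / id $]
Step 19: reduce F->num. Stack=[( ( E - ( F] ptr=10 lookahead=) remaining=[) / num - id ) ) / id $]
Step 20: reduce T->F. Stack=[( ( E - ( T] ptr=10 lookahead=) remaining=[) / num - id ) ) / id $]
Step 21: reduce E->T. Stack=[( ( E - ( E] ptr=10 lookahead=) remaining=[) / num - id ) ) / id $]

Answer: ( ( E - ( E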